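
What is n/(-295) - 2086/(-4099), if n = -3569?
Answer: 15244701/1209205 ≈ 12.607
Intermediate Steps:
n/(-295) - 2086/(-4099) = -3569/(-295) - 2086/(-4099) = -3569*(-1/295) - 2086*(-1/4099) = 3569/295 + 2086/4099 = 15244701/1209205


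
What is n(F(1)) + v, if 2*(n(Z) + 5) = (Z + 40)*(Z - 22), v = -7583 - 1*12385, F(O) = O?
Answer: -40807/2 ≈ -20404.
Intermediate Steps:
v = -19968 (v = -7583 - 12385 = -19968)
n(Z) = -5 + (-22 + Z)*(40 + Z)/2 (n(Z) = -5 + ((Z + 40)*(Z - 22))/2 = -5 + ((40 + Z)*(-22 + Z))/2 = -5 + ((-22 + Z)*(40 + Z))/2 = -5 + (-22 + Z)*(40 + Z)/2)
n(F(1)) + v = (-445 + (1/2)*1**2 + 9*1) - 19968 = (-445 + (1/2)*1 + 9) - 19968 = (-445 + 1/2 + 9) - 19968 = -871/2 - 19968 = -40807/2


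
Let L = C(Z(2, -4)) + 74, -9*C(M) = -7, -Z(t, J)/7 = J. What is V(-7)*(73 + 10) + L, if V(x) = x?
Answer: -4556/9 ≈ -506.22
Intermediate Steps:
Z(t, J) = -7*J
C(M) = 7/9 (C(M) = -⅑*(-7) = 7/9)
L = 673/9 (L = 7/9 + 74 = 673/9 ≈ 74.778)
V(-7)*(73 + 10) + L = -7*(73 + 10) + 673/9 = -7*83 + 673/9 = -581 + 673/9 = -4556/9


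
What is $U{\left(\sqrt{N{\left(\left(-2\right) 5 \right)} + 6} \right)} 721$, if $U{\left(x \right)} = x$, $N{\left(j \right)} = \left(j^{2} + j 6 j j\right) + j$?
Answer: $8652 i \sqrt{41} \approx 55400.0 i$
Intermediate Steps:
$N{\left(j \right)} = j + j^{2} + 6 j^{3}$ ($N{\left(j \right)} = \left(j^{2} + 6 j j j\right) + j = \left(j^{2} + 6 j^{2} j\right) + j = \left(j^{2} + 6 j^{3}\right) + j = j + j^{2} + 6 j^{3}$)
$U{\left(\sqrt{N{\left(\left(-2\right) 5 \right)} + 6} \right)} 721 = \sqrt{\left(-2\right) 5 \left(1 - 10 + 6 \left(\left(-2\right) 5\right)^{2}\right) + 6} \cdot 721 = \sqrt{- 10 \left(1 - 10 + 6 \left(-10\right)^{2}\right) + 6} \cdot 721 = \sqrt{- 10 \left(1 - 10 + 6 \cdot 100\right) + 6} \cdot 721 = \sqrt{- 10 \left(1 - 10 + 600\right) + 6} \cdot 721 = \sqrt{\left(-10\right) 591 + 6} \cdot 721 = \sqrt{-5910 + 6} \cdot 721 = \sqrt{-5904} \cdot 721 = 12 i \sqrt{41} \cdot 721 = 8652 i \sqrt{41}$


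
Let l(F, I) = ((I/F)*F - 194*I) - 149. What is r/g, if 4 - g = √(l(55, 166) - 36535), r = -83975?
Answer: -167950/34369 - 83975*I*√68722/68738 ≈ -4.8867 - 320.26*I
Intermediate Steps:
l(F, I) = -149 - 193*I (l(F, I) = (I - 194*I) - 149 = -193*I - 149 = -149 - 193*I)
g = 4 - I*√68722 (g = 4 - √((-149 - 193*166) - 36535) = 4 - √((-149 - 32038) - 36535) = 4 - √(-32187 - 36535) = 4 - √(-68722) = 4 - I*√68722 ≈ 4.0 - 262.15*I)
r/g = -83975/(4 - I*√68722)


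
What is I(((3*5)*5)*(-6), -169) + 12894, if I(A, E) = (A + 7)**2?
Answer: 209143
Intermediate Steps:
I(A, E) = (7 + A)**2
I(((3*5)*5)*(-6), -169) + 12894 = (7 + ((3*5)*5)*(-6))**2 + 12894 = (7 + (15*5)*(-6))**2 + 12894 = (7 + 75*(-6))**2 + 12894 = (7 - 450)**2 + 12894 = (-443)**2 + 12894 = 196249 + 12894 = 209143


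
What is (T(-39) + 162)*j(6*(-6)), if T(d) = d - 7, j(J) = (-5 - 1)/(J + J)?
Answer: 29/3 ≈ 9.6667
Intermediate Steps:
j(J) = -3/J (j(J) = -6*1/(2*J) = -3/J)
T(d) = -7 + d
(T(-39) + 162)*j(6*(-6)) = ((-7 - 39) + 162)*(-3/(6*(-6))) = (-46 + 162)*(-3/(-36)) = 116*(-3*(-1/36)) = 116*(1/12) = 29/3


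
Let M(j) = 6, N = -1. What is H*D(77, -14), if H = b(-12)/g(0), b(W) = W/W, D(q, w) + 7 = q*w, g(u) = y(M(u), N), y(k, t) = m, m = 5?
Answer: -217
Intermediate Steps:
y(k, t) = 5
g(u) = 5
D(q, w) = -7 + q*w
b(W) = 1
H = 1/5 ≈ 0.20000
H*D(77, -14) = (-7 + 77*(-14))/5 = (-7 - 1078)/5 = (1/5)*(-1085) = -217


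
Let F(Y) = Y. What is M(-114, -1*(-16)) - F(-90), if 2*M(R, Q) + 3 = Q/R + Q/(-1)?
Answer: 9169/114 ≈ 80.430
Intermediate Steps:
M(R, Q) = -3/2 - Q/2 + Q/(2*R) (M(R, Q) = -3/2 + (Q/R + Q/(-1))/2 = -3/2 + (Q/R + Q*(-1))/2 = -3/2 + (Q/R - Q)/2 = -3/2 + (-Q + Q/R)/2 = -3/2 + (-Q/2 + Q/(2*R)) = -3/2 - Q/2 + Q/(2*R))
M(-114, -1*(-16)) - F(-90) = (½)*(-1*(-16) - 1*(-114)*(3 - 1*(-16)))/(-114) - 1*(-90) = (½)*(-1/114)*(16 - 1*(-114)*(3 + 16)) + 90 = (½)*(-1/114)*(16 - 1*(-114)*19) + 90 = (½)*(-1/114)*(16 + 2166) + 90 = (½)*(-1/114)*2182 + 90 = -1091/114 + 90 = 9169/114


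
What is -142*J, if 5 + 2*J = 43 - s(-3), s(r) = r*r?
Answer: -2059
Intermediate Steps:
s(r) = r²
J = 29/2 (J = -5/2 + (43 - 1*(-3)²)/2 = -5/2 + (43 - 1*9)/2 = -5/2 + (43 - 9)/2 = -5/2 + (½)*34 = -5/2 + 17 = 29/2 ≈ 14.500)
-142*J = -142*29/2 = -2059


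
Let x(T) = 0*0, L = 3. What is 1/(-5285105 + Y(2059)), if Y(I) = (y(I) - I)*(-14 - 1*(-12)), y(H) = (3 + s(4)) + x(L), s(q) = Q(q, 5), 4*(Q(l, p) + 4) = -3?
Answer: -2/10561967 ≈ -1.8936e-7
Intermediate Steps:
Q(l, p) = -19/4 (Q(l, p) = -4 + (1/4)*(-3) = -4 - 3/4 = -19/4)
x(T) = 0
s(q) = -19/4
y(H) = -7/4 (y(H) = (3 - 19/4) + 0 = -7/4 + 0 = -7/4)
Y(I) = 7/2 + 2*I (Y(I) = (-7/4 - I)*(-14 - 1*(-12)) = (-7/4 - I)*(-14 + 12) = (-7/4 - I)*(-2) = 7/2 + 2*I)
1/(-5285105 + Y(2059)) = 1/(-5285105 + (7/2 + 2*2059)) = 1/(-5285105 + (7/2 + 4118)) = 1/(-5285105 + 8243/2) = 1/(-10561967/2) = -2/10561967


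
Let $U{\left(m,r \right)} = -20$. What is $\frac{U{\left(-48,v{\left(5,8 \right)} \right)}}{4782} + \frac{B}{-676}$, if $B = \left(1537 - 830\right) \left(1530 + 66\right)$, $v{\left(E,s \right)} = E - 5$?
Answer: $- \frac{674486053}{404079} \approx -1669.2$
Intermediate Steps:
$v{\left(E,s \right)} = -5 + E$
$B = 1128372$ ($B = 707 \cdot 1596 = 1128372$)
$\frac{U{\left(-48,v{\left(5,8 \right)} \right)}}{4782} + \frac{B}{-676} = - \frac{20}{4782} + \frac{1128372}{-676} = \left(-20\right) \frac{1}{4782} + 1128372 \left(- \frac{1}{676}\right) = - \frac{10}{2391} - \frac{282093}{169} = - \frac{674486053}{404079}$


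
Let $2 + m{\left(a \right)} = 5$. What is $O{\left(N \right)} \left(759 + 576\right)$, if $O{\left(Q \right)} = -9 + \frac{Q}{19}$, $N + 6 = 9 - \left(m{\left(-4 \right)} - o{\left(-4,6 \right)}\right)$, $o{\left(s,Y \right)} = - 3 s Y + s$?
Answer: $- \frac{137505}{19} \approx -7237.1$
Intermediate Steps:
$m{\left(a \right)} = 3$ ($m{\left(a \right)} = -2 + 5 = 3$)
$o{\left(s,Y \right)} = s - 3 Y s$ ($o{\left(s,Y \right)} = - 3 Y s + s = s - 3 Y s$)
$N = 68$ ($N = -6 - \left(-6 - - 4 \left(1 - 18\right)\right) = -6 - \left(-6 - \left(-4\right) \left(-17\right)\right) = -6 + \left(9 - \left(3 - 68\right)\right) = -6 + \left(9 - -65\right) = -6 + \left(9 + 65\right) = -6 + 74 = 68$)
$O{\left(Q \right)} = -9 + \frac{Q}{19}$ ($O{\left(Q \right)} = -9 + Q \frac{1}{19} = -9 + \frac{Q}{19}$)
$O{\left(N \right)} \left(759 + 576\right) = \left(-9 + \frac{1}{19} \cdot 68\right) \left(759 + 576\right) = \left(-9 + \frac{68}{19}\right) 1335 = \left(- \frac{103}{19}\right) 1335 = - \frac{137505}{19}$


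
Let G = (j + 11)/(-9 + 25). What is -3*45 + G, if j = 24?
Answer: -2125/16 ≈ -132.81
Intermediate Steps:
G = 35/16 (G = (24 + 11)/(-9 + 25) = 35/16 ≈ 2.1875)
-3*45 + G = -3*45 + 35/16 = -135 + 35/16 = -2125/16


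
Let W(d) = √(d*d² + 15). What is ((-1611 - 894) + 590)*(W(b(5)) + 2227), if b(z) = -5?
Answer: -4264705 - 1915*I*√110 ≈ -4.2647e+6 - 20085.0*I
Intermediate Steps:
W(d) = √(15 + d³) (W(d) = √(d³ + 15) = √(15 + d³))
((-1611 - 894) + 590)*(W(b(5)) + 2227) = ((-1611 - 894) + 590)*(√(15 + (-5)³) + 2227) = (-2505 + 590)*(√(15 - 125) + 2227) = -1915*(√(-110) + 2227) = -1915*(I*√110 + 2227) = -1915*(2227 + I*√110) = -4264705 - 1915*I*√110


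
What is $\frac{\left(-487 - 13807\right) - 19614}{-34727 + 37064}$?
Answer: $- \frac{33908}{2337} \approx -14.509$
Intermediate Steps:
$\frac{\left(-487 - 13807\right) - 19614}{-34727 + 37064} = \frac{-14294 - 19614}{2337} = \left(-33908\right) \frac{1}{2337} = - \frac{33908}{2337}$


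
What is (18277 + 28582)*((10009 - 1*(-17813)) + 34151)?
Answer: 2903992807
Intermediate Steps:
(18277 + 28582)*((10009 - 1*(-17813)) + 34151) = 46859*((10009 + 17813) + 34151) = 46859*(27822 + 34151) = 46859*61973 = 2903992807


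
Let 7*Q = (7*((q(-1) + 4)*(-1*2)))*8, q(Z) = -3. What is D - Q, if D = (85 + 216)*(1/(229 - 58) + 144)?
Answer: 7414861/171 ≈ 43362.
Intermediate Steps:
Q = -16 (Q = ((7*((-3 + 4)*(-1*2)))*8)/7 = ((7*(1*(-2)))*8)/7 = ((7*(-2))*8)/7 = (-14*8)/7 = (1/7)*(-112) = -16)
D = 7412125/171 (D = 301*(1/171 + 144) = 301*(24625/171) = 7412125/171 ≈ 43346.)
D - Q = 7412125/171 - 1*(-16) = 7412125/171 + 16 = 7414861/171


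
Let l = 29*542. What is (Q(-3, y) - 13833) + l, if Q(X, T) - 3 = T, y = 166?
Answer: 2054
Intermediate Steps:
Q(X, T) = 3 + T
l = 15718
(Q(-3, y) - 13833) + l = ((3 + 166) - 13833) + 15718 = (169 - 13833) + 15718 = -13664 + 15718 = 2054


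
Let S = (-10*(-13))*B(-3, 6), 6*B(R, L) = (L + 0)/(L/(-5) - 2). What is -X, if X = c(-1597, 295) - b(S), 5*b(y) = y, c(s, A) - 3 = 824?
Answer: -6681/8 ≈ -835.13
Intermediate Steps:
c(s, A) = 827 (c(s, A) = 3 + 824 = 827)
B(R, L) = L/(6*(-2 - L/5)) (B(R, L) = ((L + 0)/(L/(-5) - 2))/6 = (L/(L*(-⅕) - 2))/6 = (L/(-L/5 - 2))/6 = (L/(-2 - L/5))/6 = L/(6*(-2 - L/5)))
S = -325/8 (S = (-10*(-13))*(-5*6/(60 + 6*6)) = 130*(-5*6/(60 + 36)) = 130*(-5*6/96) = 130*(-5*6*1/96) = 130*(-5/16) = -325/8 ≈ -40.625)
b(y) = y/5
X = 6681/8 (X = 827 - (-325)/(5*8) = 827 - 1*(-65/8) = 827 + 65/8 = 6681/8 ≈ 835.13)
-X = -1*6681/8 = -6681/8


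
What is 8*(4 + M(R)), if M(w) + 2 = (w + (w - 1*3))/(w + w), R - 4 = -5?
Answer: 36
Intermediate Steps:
R = -1 (R = 4 - 5 = -1)
M(w) = -2 + (-3 + 2*w)/(2*w) (M(w) = -2 + (w + (w - 1*3))/(w + w) = -2 + (w + (w - 3))/((2*w)) = -2 + (w + (-3 + w))*(1/(2*w)) = -2 + (-3 + 2*w)*(1/(2*w)) = -2 + (-3 + 2*w)/(2*w))
8*(4 + M(R)) = 8*(4 + (-3/2 - 1*(-1))/(-1)) = 8*(4 - (-3/2 + 1)) = 8*(4 - 1*(-½)) = 8*(4 + ½) = 8*(9/2) = 36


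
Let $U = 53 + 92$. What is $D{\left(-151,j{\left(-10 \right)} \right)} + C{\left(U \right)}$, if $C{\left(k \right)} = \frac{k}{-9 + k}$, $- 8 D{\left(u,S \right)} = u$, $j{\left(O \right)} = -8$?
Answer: $\frac{339}{17} \approx 19.941$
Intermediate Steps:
$D{\left(u,S \right)} = - \frac{u}{8}$
$U = 145$
$C{\left(k \right)} = \frac{k}{-9 + k}$
$D{\left(-151,j{\left(-10 \right)} \right)} + C{\left(U \right)} = \left(- \frac{1}{8}\right) \left(-151\right) + \frac{145}{-9 + 145} = \frac{151}{8} + \frac{145}{136} = \frac{339}{17}$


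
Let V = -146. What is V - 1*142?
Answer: -288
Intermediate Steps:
V - 1*142 = -146 - 1*142 = -146 - 142 = -288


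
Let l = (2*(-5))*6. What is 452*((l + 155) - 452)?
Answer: -161364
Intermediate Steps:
l = -60 (l = -10*6 = -60)
452*((l + 155) - 452) = 452*((-60 + 155) - 452) = 452*(95 - 452) = 452*(-357) = -161364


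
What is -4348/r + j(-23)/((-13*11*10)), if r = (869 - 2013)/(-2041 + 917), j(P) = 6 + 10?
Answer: -3054478/715 ≈ -4272.0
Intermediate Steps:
j(P) = 16
r = 286/281 (r = -1144/(-1124) = -1144*(-1/1124) = 286/281 ≈ 1.0178)
-4348/r + j(-23)/((-13*11*10)) = -4348/286/281 + 16/((-13*11*10)) = -4348*281/286 + 16/((-143*10)) = -610894/143 + 16/(-1430) = -610894/143 + 16*(-1/1430) = -610894/143 - 8/715 = -3054478/715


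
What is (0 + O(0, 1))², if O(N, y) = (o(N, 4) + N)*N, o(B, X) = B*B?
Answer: 0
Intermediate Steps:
o(B, X) = B²
O(N, y) = N*(N + N²) (O(N, y) = (N² + N)*N = (N + N²)*N = N*(N + N²))
(0 + O(0, 1))² = (0 + 0²*(1 + 0))² = (0 + 0*1)² = (0 + 0)² = 0² = 0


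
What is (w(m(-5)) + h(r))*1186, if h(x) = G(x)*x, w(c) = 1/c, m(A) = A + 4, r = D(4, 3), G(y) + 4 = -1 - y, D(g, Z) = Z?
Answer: -29650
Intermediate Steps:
G(y) = -5 - y (G(y) = -4 + (-1 - y) = -5 - y)
r = 3
m(A) = 4 + A
h(x) = x*(-5 - x) (h(x) = (-5 - x)*x = x*(-5 - x))
(w(m(-5)) + h(r))*1186 = (1/(4 - 5) - 1*3*(5 + 3))*1186 = (1/(-1) - 1*3*8)*1186 = (-1 - 24)*1186 = -25*1186 = -29650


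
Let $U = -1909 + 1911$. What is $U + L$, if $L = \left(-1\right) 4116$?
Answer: $-4114$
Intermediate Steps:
$U = 2$
$L = -4116$
$U + L = 2 - 4116 = -4114$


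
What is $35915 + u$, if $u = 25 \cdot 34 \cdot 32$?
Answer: $63115$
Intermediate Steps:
$u = 27200$ ($u = 850 \cdot 32 = 27200$)
$35915 + u = 35915 + 27200 = 63115$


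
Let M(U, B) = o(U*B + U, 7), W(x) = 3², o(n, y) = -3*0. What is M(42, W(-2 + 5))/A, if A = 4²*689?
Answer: 0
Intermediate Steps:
o(n, y) = 0
W(x) = 9
M(U, B) = 0
A = 11024 (A = 16*689 = 11024)
M(42, W(-2 + 5))/A = 0/11024 = 0*(1/11024) = 0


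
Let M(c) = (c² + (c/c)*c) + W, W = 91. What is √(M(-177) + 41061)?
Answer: 4*√4519 ≈ 268.89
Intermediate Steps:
M(c) = 91 + c + c² (M(c) = (c² + (c/c)*c) + 91 = (c² + 1*c) + 91 = (c² + c) + 91 = (c + c²) + 91 = 91 + c + c²)
√(M(-177) + 41061) = √((91 - 177 + (-177)²) + 41061) = √((91 - 177 + 31329) + 41061) = √(31243 + 41061) = √72304 = 4*√4519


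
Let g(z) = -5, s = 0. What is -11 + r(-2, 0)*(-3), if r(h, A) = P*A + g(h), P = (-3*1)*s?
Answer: 4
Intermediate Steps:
P = 0 (P = -3*1*0 = -3*0 = 0)
r(h, A) = -5 (r(h, A) = 0*A - 5 = 0 - 5 = -5)
-11 + r(-2, 0)*(-3) = -11 - 5*(-3) = -11 + 15 = 4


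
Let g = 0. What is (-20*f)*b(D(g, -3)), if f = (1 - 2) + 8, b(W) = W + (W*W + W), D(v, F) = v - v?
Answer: 0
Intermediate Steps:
D(v, F) = 0
b(W) = W**2 + 2*W (b(W) = W + (W**2 + W) = W + (W + W**2) = W**2 + 2*W)
f = 7 (f = -1 + 8 = 7)
(-20*f)*b(D(g, -3)) = (-20*7)*(0*(2 + 0)) = -0*2 = -140*0 = 0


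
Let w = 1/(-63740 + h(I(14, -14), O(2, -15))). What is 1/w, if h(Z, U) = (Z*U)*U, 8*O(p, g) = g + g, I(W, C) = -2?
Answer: -510145/8 ≈ -63768.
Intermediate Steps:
O(p, g) = g/4 (O(p, g) = (g + g)/8 = (2*g)/8 = g/4)
h(Z, U) = Z*U² (h(Z, U) = (U*Z)*U = Z*U²)
w = -8/510145 (w = 1/(-63740 - 2*((¼)*(-15))²) = 1/(-63740 - 2*(-15/4)²) = 1/(-63740 - 2*225/16) = 1/(-63740 - 225/8) = 1/(-510145/8) = -8/510145 ≈ -1.5682e-5)
1/w = 1/(-8/510145) = -510145/8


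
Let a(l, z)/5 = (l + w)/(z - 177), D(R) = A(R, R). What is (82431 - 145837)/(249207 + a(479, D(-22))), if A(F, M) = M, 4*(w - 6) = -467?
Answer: -50471176/198361407 ≈ -0.25444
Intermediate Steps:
w = -443/4 (w = 6 + (1/4)*(-467) = 6 - 467/4 = -443/4 ≈ -110.75)
D(R) = R
a(l, z) = 5*(-443/4 + l)/(-177 + z) (a(l, z) = 5*((l - 443/4)/(z - 177)) = 5*((-443/4 + l)/(-177 + z)) = 5*(-443/4 + l)/(-177 + z))
(82431 - 145837)/(249207 + a(479, D(-22))) = (82431 - 145837)/(249207 + 5*(-443 + 4*479)/(4*(-177 - 22))) = -63406/(249207 + (5/4)*(-443 + 1916)/(-199)) = -63406/(249207 + (5/4)*(-1/199)*1473) = -63406/(249207 - 7365/796) = -63406/198361407/796 = -63406*796/198361407 = -50471176/198361407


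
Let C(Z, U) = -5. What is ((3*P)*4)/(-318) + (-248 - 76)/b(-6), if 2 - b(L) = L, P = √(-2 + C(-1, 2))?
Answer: -81/2 - 2*I*√7/53 ≈ -40.5 - 0.09984*I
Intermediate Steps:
P = I*√7 (P = √(-2 - 5) = √(-7) = I*√7 ≈ 2.6458*I)
b(L) = 2 - L
((3*P)*4)/(-318) + (-248 - 76)/b(-6) = ((3*(I*√7))*4)/(-318) + (-248 - 76)/(2 - 1*(-6)) = ((3*I*√7)*4)*(-1/318) - 324/(2 + 6) = (12*I*√7)*(-1/318) - 324/8 = -2*I*√7/53 - 324*⅛ = -2*I*√7/53 - 81/2 = -81/2 - 2*I*√7/53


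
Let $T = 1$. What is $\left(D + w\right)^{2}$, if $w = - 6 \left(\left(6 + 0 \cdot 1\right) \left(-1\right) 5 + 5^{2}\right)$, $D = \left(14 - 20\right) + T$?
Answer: $625$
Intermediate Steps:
$D = -5$ ($D = \left(14 - 20\right) + 1 = -6 + 1 = -5$)
$w = 30$ ($w = - 6 \left(\left(6 + 0\right) \left(-1\right) 5 + 25\right) = - 6 \left(6 \left(-1\right) 5 + 25\right) = - 6 \left(\left(-6\right) 5 + 25\right) = - 6 \left(-30 + 25\right) = \left(-6\right) \left(-5\right) = 30$)
$\left(D + w\right)^{2} = \left(-5 + 30\right)^{2} = 25^{2} = 625$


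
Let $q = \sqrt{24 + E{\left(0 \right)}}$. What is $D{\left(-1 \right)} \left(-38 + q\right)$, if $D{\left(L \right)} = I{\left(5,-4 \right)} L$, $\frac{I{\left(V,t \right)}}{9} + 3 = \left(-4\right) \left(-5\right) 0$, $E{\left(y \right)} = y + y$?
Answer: $-1026 + 54 \sqrt{6} \approx -893.73$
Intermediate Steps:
$E{\left(y \right)} = 2 y$
$I{\left(V,t \right)} = -27$ ($I{\left(V,t \right)} = -27 + 9 \left(-4\right) \left(-5\right) 0 = -27 + 9 \cdot 20 \cdot 0 = -27 + 9 \cdot 0 = -27 + 0 = -27$)
$q = 2 \sqrt{6}$ ($q = \sqrt{24 + 2 \cdot 0} = \sqrt{24 + 0} = \sqrt{24} = 2 \sqrt{6} \approx 4.899$)
$D{\left(L \right)} = - 27 L$
$D{\left(-1 \right)} \left(-38 + q\right) = \left(-27\right) \left(-1\right) \left(-38 + 2 \sqrt{6}\right) = 27 \left(-38 + 2 \sqrt{6}\right) = -1026 + 54 \sqrt{6}$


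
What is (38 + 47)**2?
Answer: 7225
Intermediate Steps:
(38 + 47)**2 = 85**2 = 7225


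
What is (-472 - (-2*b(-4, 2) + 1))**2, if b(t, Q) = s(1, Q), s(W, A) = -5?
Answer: 233289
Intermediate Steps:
b(t, Q) = -5
(-472 - (-2*b(-4, 2) + 1))**2 = (-472 - (-2*(-5) + 1))**2 = (-472 - (10 + 1))**2 = (-472 - 1*11)**2 = (-472 - 11)**2 = (-483)**2 = 233289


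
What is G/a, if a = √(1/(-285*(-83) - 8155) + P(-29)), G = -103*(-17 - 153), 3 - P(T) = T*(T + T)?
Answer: -175100*I*√448199705/8674833 ≈ -427.33*I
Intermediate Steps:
P(T) = 3 - 2*T² (P(T) = 3 - T*(T + T) = 3 - T*2*T = 3 - 2*T²)
G = 17510 (G = -103*(-170) = -1*(-17510) = 17510)
a = 3*I*√448199705/1550 (a = √(1/(-285*(-83) - 8155) + (3 - 2*(-29)²)) = √(1/(23655 - 8155) + (3 - 2*841)) = √(1/15500 + (3 - 1682)) = √(1/15500 - 1679) = √(-26024499/15500) = 3*I*√448199705/1550 ≈ 40.976*I)
G/a = 17510/((3*I*√448199705/1550)) = 17510*(-10*I*√448199705/8674833) = -175100*I*√448199705/8674833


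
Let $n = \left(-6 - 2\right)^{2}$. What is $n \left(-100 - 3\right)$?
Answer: $-6592$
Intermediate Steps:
$n = 64$ ($n = \left(-8\right)^{2} = 64$)
$n \left(-100 - 3\right) = 64 \left(-100 - 3\right) = 64 \left(-103\right) = -6592$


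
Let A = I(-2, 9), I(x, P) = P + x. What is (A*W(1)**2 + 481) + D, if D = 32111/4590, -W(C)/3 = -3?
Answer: 4842431/4590 ≈ 1055.0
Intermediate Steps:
W(C) = 9 (W(C) = -3*(-3) = 9)
D = 32111/4590 (D = 32111*(1/4590) = 32111/4590 ≈ 6.9959)
A = 7 (A = 9 - 2 = 7)
(A*W(1)**2 + 481) + D = (7*9**2 + 481) + 32111/4590 = (7*81 + 481) + 32111/4590 = (567 + 481) + 32111/4590 = 1048 + 32111/4590 = 4842431/4590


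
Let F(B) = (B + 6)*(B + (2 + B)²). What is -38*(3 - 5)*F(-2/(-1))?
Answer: 10944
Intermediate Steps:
F(B) = (6 + B)*(B + (2 + B)²)
-38*(3 - 5)*F(-2/(-1)) = -38*(3 - 5)*(24 + (-2/(-1))³ + 11*(-2/(-1))² + 34*(-2/(-1))) = -(-76)*(24 + (-2*(-1))³ + 11*(-2*(-1))² + 34*(-2*(-1))) = -(-76)*(24 + 2³ + 11*2² + 34*2) = -(-76)*(24 + 8 + 11*4 + 68) = -(-76)*(24 + 8 + 44 + 68) = -(-76)*144 = -38*(-288) = 10944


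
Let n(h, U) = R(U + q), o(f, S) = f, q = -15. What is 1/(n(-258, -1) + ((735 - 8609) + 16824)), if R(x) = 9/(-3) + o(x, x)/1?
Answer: 1/8931 ≈ 0.00011197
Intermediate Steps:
R(x) = -3 + x (R(x) = 9/(-3) + x/1 = 9*(-⅓) + x*1 = -3 + x)
n(h, U) = -18 + U (n(h, U) = -3 + (U - 15) = -3 + (-15 + U) = -18 + U)
1/(n(-258, -1) + ((735 - 8609) + 16824)) = 1/((-18 - 1) + ((735 - 8609) + 16824)) = 1/(-19 + (-7874 + 16824)) = 1/(-19 + 8950) = 1/8931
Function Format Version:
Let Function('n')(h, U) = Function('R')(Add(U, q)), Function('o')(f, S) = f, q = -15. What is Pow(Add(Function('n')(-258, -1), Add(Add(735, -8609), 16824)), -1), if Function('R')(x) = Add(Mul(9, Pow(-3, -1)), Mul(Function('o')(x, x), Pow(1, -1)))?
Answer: Rational(1, 8931) ≈ 0.00011197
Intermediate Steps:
Function('R')(x) = Add(-3, x) (Function('R')(x) = Add(Mul(9, Pow(-3, -1)), Mul(x, Pow(1, -1))) = Add(Mul(9, Rational(-1, 3)), Mul(x, 1)) = Add(-3, x))
Function('n')(h, U) = Add(-18, U) (Function('n')(h, U) = Add(-3, Add(U, -15)) = Add(-3, Add(-15, U)) = Add(-18, U))
Pow(Add(Function('n')(-258, -1), Add(Add(735, -8609), 16824)), -1) = Pow(Add(Add(-18, -1), Add(Add(735, -8609), 16824)), -1) = Pow(Add(-19, Add(-7874, 16824)), -1) = Pow(Add(-19, 8950), -1) = Pow(8931, -1) = Rational(1, 8931)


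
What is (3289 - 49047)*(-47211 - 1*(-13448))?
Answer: 1544927354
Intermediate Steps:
(3289 - 49047)*(-47211 - 1*(-13448)) = -45758*(-47211 + 13448) = -45758*(-33763) = 1544927354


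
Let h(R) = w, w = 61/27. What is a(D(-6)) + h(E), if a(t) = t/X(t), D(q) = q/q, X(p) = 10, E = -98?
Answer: 637/270 ≈ 2.3593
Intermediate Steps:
w = 61/27 (w = 61*(1/27) = 61/27 ≈ 2.2593)
h(R) = 61/27
D(q) = 1
a(t) = t/10
a(D(-6)) + h(E) = (1/10)*1 + 61/27 = 1/10 + 61/27 = 637/270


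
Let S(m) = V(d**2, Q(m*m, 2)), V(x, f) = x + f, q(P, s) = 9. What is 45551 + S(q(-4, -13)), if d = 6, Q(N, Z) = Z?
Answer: 45589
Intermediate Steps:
V(x, f) = f + x
S(m) = 38 (S(m) = 2 + 6**2 = 2 + 36 = 38)
45551 + S(q(-4, -13)) = 45551 + 38 = 45589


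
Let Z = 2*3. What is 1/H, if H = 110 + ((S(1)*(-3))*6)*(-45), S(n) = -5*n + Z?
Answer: 1/920 ≈ 0.0010870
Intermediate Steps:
Z = 6
S(n) = 6 - 5*n (S(n) = -5*n + 6 = 6 - 5*n)
H = 920 (H = 110 + (((6 - 5*1)*(-3))*6)*(-45) = 110 + (((6 - 5)*(-3))*6)*(-45) = 110 + ((1*(-3))*6)*(-45) = 110 - 3*6*(-45) = 110 - 18*(-45) = 110 + 810 = 920)
1/H = 1/920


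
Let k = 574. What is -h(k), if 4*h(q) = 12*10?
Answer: -30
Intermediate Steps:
h(q) = 30 (h(q) = (12*10)/4 = (¼)*120 = 30)
-h(k) = -1*30 = -30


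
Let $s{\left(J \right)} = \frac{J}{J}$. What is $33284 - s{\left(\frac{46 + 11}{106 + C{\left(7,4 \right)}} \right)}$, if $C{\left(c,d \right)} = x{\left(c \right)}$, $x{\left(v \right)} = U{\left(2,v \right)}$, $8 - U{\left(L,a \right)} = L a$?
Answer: $33283$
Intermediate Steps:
$U{\left(L,a \right)} = 8 - L a$
$x{\left(v \right)} = 8 - 2 v$
$C{\left(c,d \right)} = 8 - 2 c$
$s{\left(J \right)} = 1$
$33284 - s{\left(\frac{46 + 11}{106 + C{\left(7,4 \right)}} \right)} = 33284 - 1 = 33283$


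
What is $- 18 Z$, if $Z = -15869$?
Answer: $285642$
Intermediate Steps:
$- 18 Z = \left(-18\right) \left(-15869\right) = 285642$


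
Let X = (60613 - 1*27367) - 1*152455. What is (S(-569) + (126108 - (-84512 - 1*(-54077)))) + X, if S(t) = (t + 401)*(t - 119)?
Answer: 152918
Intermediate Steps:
S(t) = (-119 + t)*(401 + t) (S(t) = (401 + t)*(-119 + t) = (-119 + t)*(401 + t))
X = -119209 (X = (60613 - 27367) - 152455 = 33246 - 152455 = -119209)
(S(-569) + (126108 - (-84512 - 1*(-54077)))) + X = ((-47719 + (-569)² + 282*(-569)) + (126108 - (-84512 - 1*(-54077)))) - 119209 = ((-47719 + 323761 - 160458) + (126108 - (-84512 + 54077))) - 119209 = (115584 + (126108 - 1*(-30435))) - 119209 = (115584 + (126108 + 30435)) - 119209 = (115584 + 156543) - 119209 = 272127 - 119209 = 152918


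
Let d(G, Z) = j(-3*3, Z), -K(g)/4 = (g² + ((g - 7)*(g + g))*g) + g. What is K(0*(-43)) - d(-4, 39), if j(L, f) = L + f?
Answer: -30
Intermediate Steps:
K(g) = -4*g - 4*g² - 8*g²*(-7 + g) (K(g) = -4*((g² + ((g - 7)*(g + g))*g) + g) = -4*((g² + ((-7 + g)*(2*g))*g) + g) = -4*((g² + (2*g*(-7 + g))*g) + g) = -4*((g² + 2*g²*(-7 + g)) + g) = -4*(g + g² + 2*g²*(-7 + g)) = -4*g - 4*g² - 8*g²*(-7 + g))
d(G, Z) = -9 + Z (d(G, Z) = -3*3 + Z = -9 + Z)
K(0*(-43)) - d(-4, 39) = 4*(0*(-43))*(-1 - 2*(0*(-43))² + 13*(0*(-43))) - (-9 + 39) = 4*0*(-1 - 2*0² + 13*0) - 1*30 = 4*0*(-1 - 2*0 + 0) - 30 = 4*0*(-1 + 0 + 0) - 30 = 4*0*(-1) - 30 = 0 - 30 = -30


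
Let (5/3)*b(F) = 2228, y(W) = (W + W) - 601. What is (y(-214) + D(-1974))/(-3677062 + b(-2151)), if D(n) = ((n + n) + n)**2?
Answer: -3578475/375074 ≈ -9.5407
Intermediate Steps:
y(W) = -601 + 2*W (y(W) = 2*W - 601 = -601 + 2*W)
b(F) = 6684/5 (b(F) = (3/5)*2228 = 6684/5)
D(n) = 9*n**2 (D(n) = (2*n + n)**2 = (3*n)**2 = 9*n**2)
(y(-214) + D(-1974))/(-3677062 + b(-2151)) = ((-601 + 2*(-214)) + 9*(-1974)**2)/(-3677062 + 6684/5) = ((-601 - 428) + 9*3896676)/(-18378626/5) = (-1029 + 35070084)*(-5/18378626) = 35069055*(-5/18378626) = -3578475/375074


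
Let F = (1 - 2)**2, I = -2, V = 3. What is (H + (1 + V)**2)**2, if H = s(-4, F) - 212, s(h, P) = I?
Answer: 39204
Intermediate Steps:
F = 1 (F = (-1)**2 = 1)
s(h, P) = -2
H = -214 (H = -2 - 212 = -214)
(H + (1 + V)**2)**2 = (-214 + (1 + 3)**2)**2 = (-214 + 4**2)**2 = (-214 + 16)**2 = (-198)**2 = 39204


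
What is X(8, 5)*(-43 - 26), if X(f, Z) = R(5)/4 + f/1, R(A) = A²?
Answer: -3933/4 ≈ -983.25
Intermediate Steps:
X(f, Z) = 25/4 + f (X(f, Z) = 5²/4 + f/1 = 25*(¼) + f*1 = 25/4 + f)
X(8, 5)*(-43 - 26) = (25/4 + 8)*(-43 - 26) = (57/4)*(-69) = -3933/4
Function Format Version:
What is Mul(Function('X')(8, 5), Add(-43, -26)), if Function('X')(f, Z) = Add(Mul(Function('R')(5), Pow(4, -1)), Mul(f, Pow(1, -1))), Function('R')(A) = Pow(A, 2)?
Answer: Rational(-3933, 4) ≈ -983.25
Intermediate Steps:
Function('X')(f, Z) = Add(Rational(25, 4), f) (Function('X')(f, Z) = Add(Mul(Pow(5, 2), Pow(4, -1)), Mul(f, Pow(1, -1))) = Add(Mul(25, Rational(1, 4)), Mul(f, 1)) = Add(Rational(25, 4), f))
Mul(Function('X')(8, 5), Add(-43, -26)) = Mul(Add(Rational(25, 4), 8), Add(-43, -26)) = Mul(Rational(57, 4), -69) = Rational(-3933, 4)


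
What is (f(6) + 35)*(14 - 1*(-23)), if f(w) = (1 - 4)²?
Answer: 1628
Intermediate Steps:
f(w) = 9 (f(w) = (-3)² = 9)
(f(6) + 35)*(14 - 1*(-23)) = (9 + 35)*(14 - 1*(-23)) = 44*(14 + 23) = 44*37 = 1628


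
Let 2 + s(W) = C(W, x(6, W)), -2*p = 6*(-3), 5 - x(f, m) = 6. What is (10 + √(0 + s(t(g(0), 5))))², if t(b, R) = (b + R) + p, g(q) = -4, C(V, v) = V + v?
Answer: (10 + √7)² ≈ 159.92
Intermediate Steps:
x(f, m) = -1 (x(f, m) = 5 - 1*6 = 5 - 6 = -1)
p = 9 (p = -3*(-3) = -½*(-18) = 9)
t(b, R) = 9 + R + b (t(b, R) = (b + R) + 9 = (R + b) + 9 = 9 + R + b)
s(W) = -3 + W (s(W) = -2 + (W - 1) = -2 + (-1 + W) = -3 + W)
(10 + √(0 + s(t(g(0), 5))))² = (10 + √(0 + (-3 + (9 + 5 - 4))))² = (10 + √(0 + (-3 + 10)))² = (10 + √(0 + 7))² = (10 + √7)²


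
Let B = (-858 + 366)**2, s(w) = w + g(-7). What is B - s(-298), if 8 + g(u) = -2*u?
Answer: 242356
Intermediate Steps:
g(u) = -8 - 2*u
s(w) = 6 + w (s(w) = w + (-8 - 2*(-7)) = w + (-8 + 14) = w + 6 = 6 + w)
B = 242064 (B = (-492)**2 = 242064)
B - s(-298) = 242064 - (6 - 298) = 242064 - 1*(-292) = 242064 + 292 = 242356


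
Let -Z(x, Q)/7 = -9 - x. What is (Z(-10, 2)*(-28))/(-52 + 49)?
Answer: -196/3 ≈ -65.333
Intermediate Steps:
Z(x, Q) = 63 + 7*x (Z(x, Q) = -7*(-9 - x) = 63 + 7*x)
(Z(-10, 2)*(-28))/(-52 + 49) = ((63 + 7*(-10))*(-28))/(-52 + 49) = ((63 - 70)*(-28))/(-3) = -7*(-28)*(-⅓) = 196*(-⅓) = -196/3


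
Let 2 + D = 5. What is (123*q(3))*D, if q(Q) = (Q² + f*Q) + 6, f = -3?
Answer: 2214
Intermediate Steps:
D = 3 (D = -2 + 5 = 3)
q(Q) = 6 + Q² - 3*Q (q(Q) = (Q² - 3*Q) + 6 = 6 + Q² - 3*Q)
(123*q(3))*D = (123*(6 + 3² - 3*3))*3 = (123*(6 + 9 - 9))*3 = (123*6)*3 = 738*3 = 2214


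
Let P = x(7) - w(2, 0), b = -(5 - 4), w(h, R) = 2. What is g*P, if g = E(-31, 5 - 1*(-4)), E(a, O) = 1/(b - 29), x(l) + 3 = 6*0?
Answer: 1/6 ≈ 0.16667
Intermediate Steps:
x(l) = -3 (x(l) = -3 + 6*0 = -3 + 0 = -3)
b = -1 (b = -1*1 = -1)
E(a, O) = -1/30 (E(a, O) = 1/(-1 - 29) = 1/(-30) = -1/30)
g = -1/30 ≈ -0.033333
P = -5 (P = -3 - 1*2 = -3 - 2 = -5)
g*P = -1/30*(-5) = 1/6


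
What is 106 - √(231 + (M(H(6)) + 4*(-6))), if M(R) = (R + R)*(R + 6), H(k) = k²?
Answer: 106 - 3*√359 ≈ 49.158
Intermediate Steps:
M(R) = 2*R*(6 + R) (M(R) = (2*R)*(6 + R) = 2*R*(6 + R))
106 - √(231 + (M(H(6)) + 4*(-6))) = 106 - √(231 + (2*6²*(6 + 6²) + 4*(-6))) = 106 - √(231 + (2*36*(6 + 36) - 24)) = 106 - √(231 + (2*36*42 - 24)) = 106 - √(231 + (3024 - 24)) = 106 - √(231 + 3000) = 106 - √3231 = 106 - 3*√359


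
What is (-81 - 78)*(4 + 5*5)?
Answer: -4611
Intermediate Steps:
(-81 - 78)*(4 + 5*5) = -159*(4 + 25) = -159*29 = -4611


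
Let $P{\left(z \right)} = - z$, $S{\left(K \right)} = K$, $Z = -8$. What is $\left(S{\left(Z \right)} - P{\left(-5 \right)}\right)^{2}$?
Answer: $169$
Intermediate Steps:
$\left(S{\left(Z \right)} - P{\left(-5 \right)}\right)^{2} = \left(-8 - \left(-1\right) \left(-5\right)\right)^{2} = \left(-8 - 5\right)^{2} = \left(-13\right)^{2} = 169$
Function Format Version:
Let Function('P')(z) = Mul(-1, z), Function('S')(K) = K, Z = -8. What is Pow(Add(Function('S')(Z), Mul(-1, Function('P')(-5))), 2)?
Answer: 169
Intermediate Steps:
Pow(Add(Function('S')(Z), Mul(-1, Function('P')(-5))), 2) = Pow(Add(-8, Mul(-1, Mul(-1, -5))), 2) = Pow(Add(-8, Mul(-1, 5)), 2) = Pow(Add(-8, -5), 2) = Pow(-13, 2) = 169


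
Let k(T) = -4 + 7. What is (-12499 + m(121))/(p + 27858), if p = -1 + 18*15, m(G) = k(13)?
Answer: -1136/2557 ≈ -0.44427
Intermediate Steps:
k(T) = 3
m(G) = 3
p = 269 (p = -1 + 270 = 269)
(-12499 + m(121))/(p + 27858) = (-12499 + 3)/(269 + 27858) = -12496/28127 = -12496*1/28127 = -1136/2557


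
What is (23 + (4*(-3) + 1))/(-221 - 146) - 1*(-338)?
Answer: 124034/367 ≈ 337.97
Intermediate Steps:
(23 + (4*(-3) + 1))/(-221 - 146) - 1*(-338) = (23 + (-12 + 1))/(-367) + 338 = (23 - 11)*(-1/367) + 338 = 12*(-1/367) + 338 = -12/367 + 338 = 124034/367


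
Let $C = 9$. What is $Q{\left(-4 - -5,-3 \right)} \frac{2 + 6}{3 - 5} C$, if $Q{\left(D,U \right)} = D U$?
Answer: $108$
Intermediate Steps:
$Q{\left(-4 - -5,-3 \right)} \frac{2 + 6}{3 - 5} C = \left(-4 - -5\right) \left(-3\right) \frac{2 + 6}{3 - 5} \cdot 9 = \left(-4 + 5\right) \left(-3\right) \frac{8}{-2} \cdot 9 = 1 \left(-3\right) 8 \left(- \frac{1}{2}\right) 9 = \left(-3\right) \left(-4\right) 9 = 12 \cdot 9 = 108$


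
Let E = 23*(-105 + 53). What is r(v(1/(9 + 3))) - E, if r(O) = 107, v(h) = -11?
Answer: 1303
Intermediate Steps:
E = -1196 (E = 23*(-52) = -1196)
r(v(1/(9 + 3))) - E = 107 - 1*(-1196) = 107 + 1196 = 1303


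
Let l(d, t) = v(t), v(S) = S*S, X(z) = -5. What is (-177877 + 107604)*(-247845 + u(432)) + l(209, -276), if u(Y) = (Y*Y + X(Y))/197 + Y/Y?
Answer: 3417998787849/197 ≈ 1.7350e+10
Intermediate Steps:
v(S) = S²
l(d, t) = t²
u(Y) = 192/197 + Y²/197 (u(Y) = (Y*Y - 5)/197 + Y/Y = (Y² - 5)*(1/197) + 1 = (-5 + Y²)*(1/197) + 1 = (-5/197 + Y²/197) + 1 = 192/197 + Y²/197)
(-177877 + 107604)*(-247845 + u(432)) + l(209, -276) = (-177877 + 107604)*(-247845 + (192/197 + (1/197)*432²)) + (-276)² = -70273*(-247845 + (192/197 + (1/197)*186624)) + 76176 = -70273*(-247845 + (192/197 + 186624/197)) + 76176 = -70273*(-247845 + 186816/197) + 76176 = -70273*(-48638649/197) + 76176 = 3417983781177/197 + 76176 = 3417998787849/197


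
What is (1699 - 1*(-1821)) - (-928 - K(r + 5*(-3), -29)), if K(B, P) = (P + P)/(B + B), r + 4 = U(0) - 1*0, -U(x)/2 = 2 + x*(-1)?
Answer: 102333/23 ≈ 4449.3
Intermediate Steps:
U(x) = -4 + 2*x (U(x) = -2*(2 + x*(-1)) = -2*(2 - x) = -4 + 2*x)
r = -8 (r = -4 + ((-4 + 2*0) - 1*0) = -4 + ((-4 + 0) + 0) = -4 + (-4 + 0) = -4 - 4 = -8)
K(B, P) = P/B (K(B, P) = (2*P)/((2*B)) = (2*P)*(1/(2*B)) = P/B)
(1699 - 1*(-1821)) - (-928 - K(r + 5*(-3), -29)) = (1699 - 1*(-1821)) - (-928 - (-29)/(-8 + 5*(-3))) = (1699 + 1821) - (-928 - (-29)/(-8 - 15)) = 3520 - (-928 - (-29)/(-23)) = 3520 - (-928 - (-29)*(-1)/23) = 3520 - (-928 - 1*29/23) = 3520 - (-928 - 29/23) = 3520 - 1*(-21373/23) = 3520 + 21373/23 = 102333/23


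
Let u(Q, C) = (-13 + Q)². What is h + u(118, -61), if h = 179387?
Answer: 190412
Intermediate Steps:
h + u(118, -61) = 179387 + (-13 + 118)² = 179387 + 105² = 179387 + 11025 = 190412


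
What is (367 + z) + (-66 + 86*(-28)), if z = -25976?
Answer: -28083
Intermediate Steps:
(367 + z) + (-66 + 86*(-28)) = (367 - 25976) + (-66 + 86*(-28)) = -25609 + (-66 - 2408) = -25609 - 2474 = -28083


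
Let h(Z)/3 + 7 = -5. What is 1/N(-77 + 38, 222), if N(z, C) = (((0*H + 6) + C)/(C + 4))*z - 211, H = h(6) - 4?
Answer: -113/28289 ≈ -0.0039945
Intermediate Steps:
h(Z) = -36 (h(Z) = -21 + 3*(-5) = -21 - 15 = -36)
H = -40 (H = -36 - 4 = -40)
N(z, C) = -211 + z*(6 + C)/(4 + C) (N(z, C) = (((0*(-40) + 6) + C)/(C + 4))*z - 211 = (((0 + 6) + C)/(4 + C))*z - 211 = ((6 + C)/(4 + C))*z - 211 = z*(6 + C)/(4 + C) - 211 = -211 + z*(6 + C)/(4 + C))
1/N(-77 + 38, 222) = 1/((-844 - 211*222 + 6*(-77 + 38) + 222*(-77 + 38))/(4 + 222)) = 1/((-844 - 46842 + 6*(-39) + 222*(-39))/226) = 1/((-844 - 46842 - 234 - 8658)/226) = 1/((1/226)*(-56578)) = 1/(-28289/113) = -113/28289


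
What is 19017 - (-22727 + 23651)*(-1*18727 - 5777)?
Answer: 22660713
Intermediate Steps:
19017 - (-22727 + 23651)*(-1*18727 - 5777) = 19017 - 924*(-18727 - 5777) = 19017 - 924*(-24504) = 19017 - 1*(-22641696) = 19017 + 22641696 = 22660713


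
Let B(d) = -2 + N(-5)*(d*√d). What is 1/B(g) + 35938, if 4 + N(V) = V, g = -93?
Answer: 2341465674896/65152921 - 837*I*√93/65152921 ≈ 35938.0 - 0.00012389*I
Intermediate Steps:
N(V) = -4 + V
B(d) = -2 - 9*d^(3/2) (B(d) = -2 + (-4 - 5)*(d*√d) = -2 - 9*d^(3/2))
1/B(g) + 35938 = 1/(-2 - (-837)*I*√93) + 35938 = 1/(-2 + 837*I*√93) + 35938 = 35938 + 1/(-2 + 837*I*√93)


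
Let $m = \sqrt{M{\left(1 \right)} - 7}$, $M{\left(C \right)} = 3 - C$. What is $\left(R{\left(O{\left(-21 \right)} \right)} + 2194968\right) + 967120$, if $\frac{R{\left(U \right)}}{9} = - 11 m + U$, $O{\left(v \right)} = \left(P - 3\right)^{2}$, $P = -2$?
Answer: $3162313 - 99 i \sqrt{5} \approx 3.1623 \cdot 10^{6} - 221.37 i$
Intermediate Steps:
$O{\left(v \right)} = 25$ ($O{\left(v \right)} = \left(-2 - 3\right)^{2} = \left(-5\right)^{2} = 25$)
$m = i \sqrt{5}$ ($m = \sqrt{\left(3 - 1\right) - 7} = \sqrt{2 - 7} = \sqrt{-5} = i \sqrt{5} \approx 2.2361 i$)
$R{\left(U \right)} = 9 U - 99 i \sqrt{5}$ ($R{\left(U \right)} = 9 \left(- 11 i \sqrt{5} + U\right) = 9 \left(U - 11 i \sqrt{5}\right) = 9 U - 99 i \sqrt{5}$)
$\left(R{\left(O{\left(-21 \right)} \right)} + 2194968\right) + 967120 = \left(\left(9 \cdot 25 - 99 i \sqrt{5}\right) + 2194968\right) + 967120 = \left(\left(225 - 99 i \sqrt{5}\right) + 2194968\right) + 967120 = \left(2195193 - 99 i \sqrt{5}\right) + 967120 = 3162313 - 99 i \sqrt{5}$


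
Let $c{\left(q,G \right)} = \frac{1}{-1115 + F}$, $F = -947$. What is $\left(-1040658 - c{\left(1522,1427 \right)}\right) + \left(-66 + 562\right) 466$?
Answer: $- \frac{1669234363}{2062} \approx -8.0952 \cdot 10^{5}$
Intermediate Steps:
$c{\left(q,G \right)} = - \frac{1}{2062}$ ($c{\left(q,G \right)} = \frac{1}{-1115 - 947} = \frac{1}{-2062} = - \frac{1}{2062}$)
$\left(-1040658 - c{\left(1522,1427 \right)}\right) + \left(-66 + 562\right) 466 = \left(-1040658 - - \frac{1}{2062}\right) + \left(-66 + 562\right) 466 = \left(-1040658 + \frac{1}{2062}\right) + 496 \cdot 466 = - \frac{2145836795}{2062} + 231136 = - \frac{1669234363}{2062}$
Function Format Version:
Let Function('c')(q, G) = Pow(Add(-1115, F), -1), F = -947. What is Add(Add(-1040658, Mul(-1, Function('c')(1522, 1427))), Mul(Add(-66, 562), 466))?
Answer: Rational(-1669234363, 2062) ≈ -8.0952e+5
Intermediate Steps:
Function('c')(q, G) = Rational(-1, 2062) (Function('c')(q, G) = Pow(Add(-1115, -947), -1) = Pow(-2062, -1) = Rational(-1, 2062))
Add(Add(-1040658, Mul(-1, Function('c')(1522, 1427))), Mul(Add(-66, 562), 466)) = Add(Add(-1040658, Mul(-1, Rational(-1, 2062))), Mul(Add(-66, 562), 466)) = Add(Add(-1040658, Rational(1, 2062)), Mul(496, 466)) = Add(Rational(-2145836795, 2062), 231136) = Rational(-1669234363, 2062)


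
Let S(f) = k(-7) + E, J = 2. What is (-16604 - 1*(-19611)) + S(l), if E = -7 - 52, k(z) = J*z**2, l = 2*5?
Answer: 3046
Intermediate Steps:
l = 10
k(z) = 2*z**2
E = -59
S(f) = 39 (S(f) = 2*(-7)**2 - 59 = 2*49 - 59 = 98 - 59 = 39)
(-16604 - 1*(-19611)) + S(l) = (-16604 - 1*(-19611)) + 39 = (-16604 + 19611) + 39 = 3007 + 39 = 3046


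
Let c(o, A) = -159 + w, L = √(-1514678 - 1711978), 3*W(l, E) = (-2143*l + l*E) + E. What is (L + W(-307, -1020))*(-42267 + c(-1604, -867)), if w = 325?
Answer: -40838854121/3 - 168404*I*√201666 ≈ -1.3613e+10 - 7.5626e+7*I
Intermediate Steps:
W(l, E) = -2143*l/3 + E/3 + E*l/3 (W(l, E) = ((-2143*l + l*E) + E)/3 = ((-2143*l + E*l) + E)/3 = (E - 2143*l + E*l)/3 = -2143*l/3 + E/3 + E*l/3)
L = 4*I*√201666 (L = √(-3226656) = 4*I*√201666 ≈ 1796.3*I)
c(o, A) = 166 (c(o, A) = -159 + 325 = 166)
(L + W(-307, -1020))*(-42267 + c(-1604, -867)) = (4*I*√201666 + (-2143/3*(-307) + (⅓)*(-1020) + (⅓)*(-1020)*(-307)))*(-42267 + 166) = (4*I*√201666 + (657901/3 - 340 + 104380))*(-42101) = (4*I*√201666 + 970021/3)*(-42101) = (970021/3 + 4*I*√201666)*(-42101) = -40838854121/3 - 168404*I*√201666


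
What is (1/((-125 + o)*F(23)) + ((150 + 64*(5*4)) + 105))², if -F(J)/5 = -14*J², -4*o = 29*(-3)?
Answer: 137773057201191373329/58471944423025 ≈ 2.3562e+6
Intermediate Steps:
o = 87/4 (o = -29*(-3)/4 = -¼*(-87) = 87/4 ≈ 21.750)
F(J) = 70*J² (F(J) = -(-70)*J² = 70*J²)
(1/((-125 + o)*F(23)) + ((150 + 64*(5*4)) + 105))² = (1/((-125 + 87/4)*((70*23²))) + ((150 + 64*(5*4)) + 105))² = (1/((-413/4)*((70*529))) + ((150 + 64*20) + 105))² = (-4/413/37030 + ((150 + 1280) + 105))² = (-4/413*1/37030 + (1430 + 105))² = (-2/7646695 + 1535)² = (11737676823/7646695)² = 137773057201191373329/58471944423025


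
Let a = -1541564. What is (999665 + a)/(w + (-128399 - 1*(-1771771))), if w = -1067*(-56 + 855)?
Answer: -60211/87871 ≈ -0.68522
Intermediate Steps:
w = -852533 (w = -1067*799 = -852533)
(999665 + a)/(w + (-128399 - 1*(-1771771))) = (999665 - 1541564)/(-852533 + (-128399 - 1*(-1771771))) = -541899/(-852533 + (-128399 + 1771771)) = -541899/(-852533 + 1643372) = -541899/790839 = -541899*1/790839 = -60211/87871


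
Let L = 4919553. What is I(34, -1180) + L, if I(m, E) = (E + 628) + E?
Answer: 4917821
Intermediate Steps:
I(m, E) = 628 + 2*E (I(m, E) = (628 + E) + E = 628 + 2*E)
I(34, -1180) + L = (628 + 2*(-1180)) + 4919553 = (628 - 2360) + 4919553 = -1732 + 4919553 = 4917821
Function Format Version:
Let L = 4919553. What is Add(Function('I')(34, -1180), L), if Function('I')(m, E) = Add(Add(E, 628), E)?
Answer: 4917821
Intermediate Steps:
Function('I')(m, E) = Add(628, Mul(2, E)) (Function('I')(m, E) = Add(Add(628, E), E) = Add(628, Mul(2, E)))
Add(Function('I')(34, -1180), L) = Add(Add(628, Mul(2, -1180)), 4919553) = Add(Add(628, -2360), 4919553) = Add(-1732, 4919553) = 4917821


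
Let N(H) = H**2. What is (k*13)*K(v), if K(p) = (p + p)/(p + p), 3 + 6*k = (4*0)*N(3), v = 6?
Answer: -13/2 ≈ -6.5000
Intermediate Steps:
k = -1/2 (k = -1/2 + ((4*0)*3**2)/6 = -1/2 + (0*9)/6 = -1/2 + (1/6)*0 = -1/2 + 0 = -1/2 ≈ -0.50000)
K(p) = 1 (K(p) = (2*p)/((2*p)) = (2*p)*(1/(2*p)) = 1)
(k*13)*K(v) = -1/2*13*1 = -13/2*1 = -13/2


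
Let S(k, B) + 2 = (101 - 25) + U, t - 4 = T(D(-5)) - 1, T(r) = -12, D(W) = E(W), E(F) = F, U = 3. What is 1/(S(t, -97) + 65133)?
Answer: 1/65210 ≈ 1.5335e-5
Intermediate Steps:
D(W) = W
t = -9 (t = 4 + (-12 - 1) = 4 - 13 = -9)
S(k, B) = 77 (S(k, B) = -2 + ((101 - 25) + 3) = -2 + (76 + 3) = -2 + 79 = 77)
1/(S(t, -97) + 65133) = 1/(77 + 65133) = 1/65210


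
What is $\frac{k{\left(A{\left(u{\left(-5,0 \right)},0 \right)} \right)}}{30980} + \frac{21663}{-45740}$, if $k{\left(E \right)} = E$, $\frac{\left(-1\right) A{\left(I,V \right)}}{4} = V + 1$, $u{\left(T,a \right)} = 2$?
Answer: $- \frac{6713027}{14170252} \approx -0.47374$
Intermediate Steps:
$A{\left(I,V \right)} = -4 - 4 V$ ($A{\left(I,V \right)} = - 4 \left(V + 1\right) = - 4 \left(1 + V\right) = -4 - 4 V$)
$\frac{k{\left(A{\left(u{\left(-5,0 \right)},0 \right)} \right)}}{30980} + \frac{21663}{-45740} = \frac{-4 - 0}{30980} + \frac{21663}{-45740} = \left(-4 + 0\right) \frac{1}{30980} + 21663 \left(- \frac{1}{45740}\right) = \left(-4\right) \frac{1}{30980} - \frac{21663}{45740} = - \frac{1}{7745} - \frac{21663}{45740} = - \frac{6713027}{14170252}$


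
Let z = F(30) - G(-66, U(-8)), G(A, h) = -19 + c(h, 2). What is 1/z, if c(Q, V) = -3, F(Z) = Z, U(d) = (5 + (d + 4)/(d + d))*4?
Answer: 1/52 ≈ 0.019231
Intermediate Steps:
U(d) = 20 + 2*(4 + d)/d (U(d) = (5 + (4 + d)/((2*d)))*4 = (5 + (4 + d)*(1/(2*d)))*4 = (5 + (4 + d)/(2*d))*4 = 20 + 2*(4 + d)/d)
G(A, h) = -22 (G(A, h) = -19 - 3 = -22)
z = 52 (z = 30 - 1*(-22) = 30 + 22 = 52)
1/z = 1/52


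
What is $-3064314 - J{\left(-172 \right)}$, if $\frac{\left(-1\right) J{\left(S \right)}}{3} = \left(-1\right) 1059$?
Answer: $-3067491$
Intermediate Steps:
$J{\left(S \right)} = 3177$ ($J{\left(S \right)} = - 3 \left(\left(-1\right) 1059\right) = \left(-3\right) \left(-1059\right) = 3177$)
$-3064314 - J{\left(-172 \right)} = -3064314 - 3177 = -3067491$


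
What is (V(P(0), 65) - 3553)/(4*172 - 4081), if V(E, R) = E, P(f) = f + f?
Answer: 3553/3393 ≈ 1.0472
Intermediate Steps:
P(f) = 2*f
(V(P(0), 65) - 3553)/(4*172 - 4081) = (2*0 - 3553)/(4*172 - 4081) = (0 - 3553)/(688 - 4081) = -3553/(-3393) = -3553*(-1/3393) = 3553/3393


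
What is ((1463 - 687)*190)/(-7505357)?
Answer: -147440/7505357 ≈ -0.019645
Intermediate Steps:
((1463 - 687)*190)/(-7505357) = (776*190)*(-1/7505357) = 147440*(-1/7505357) = -147440/7505357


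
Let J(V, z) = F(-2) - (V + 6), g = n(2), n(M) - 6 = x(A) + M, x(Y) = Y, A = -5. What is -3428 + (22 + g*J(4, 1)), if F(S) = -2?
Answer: -3442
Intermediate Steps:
n(M) = 1 + M (n(M) = 6 + (-5 + M) = 1 + M)
g = 3 (g = 1 + 2 = 3)
J(V, z) = -8 - V (J(V, z) = -2 - (V + 6) = -2 - (6 + V) = -2 + (-6 - V) = -8 - V)
-3428 + (22 + g*J(4, 1)) = -3428 + (22 + 3*(-8 - 1*4)) = -3428 + (22 + 3*(-8 - 4)) = -3428 + (22 + 3*(-12)) = -3428 + (22 - 36) = -3428 - 14 = -3442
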